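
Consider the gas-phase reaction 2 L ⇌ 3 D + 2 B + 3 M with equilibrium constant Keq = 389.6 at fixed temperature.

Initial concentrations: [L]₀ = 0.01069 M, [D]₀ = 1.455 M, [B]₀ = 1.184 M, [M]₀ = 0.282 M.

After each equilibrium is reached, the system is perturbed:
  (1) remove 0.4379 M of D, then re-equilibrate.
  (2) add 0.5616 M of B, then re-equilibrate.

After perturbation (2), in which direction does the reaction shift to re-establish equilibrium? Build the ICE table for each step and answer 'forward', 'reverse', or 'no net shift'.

Direction: reverse

Q₀ = 847.4 vs Keq = 389.6 ⇒ Q>K, reverse
Step 1:
                  L         D         B         M
  Initial   0.01069     1.455     1.184     0.282
  Change   0.004371 -0.006556 -0.004371 -0.006556
  Equil     0.01506     1.448      1.18    0.2754
  solve Keq expr → x = -0.002185; check Q = 389.6
Then remove 0.4379 M of D.
Step 2:
                  L         D         B         M
  Initial   0.01506     1.011      1.18    0.2754
  Change  -0.005709  0.008564  0.005709  0.008564
  Equil    0.009351     1.019     1.185     0.284
  solve Keq expr → x = 0.002855; check Q = 389.6
Then add 0.5616 M of B.
Step 3:
                  L         D         B         M
  Initial  0.009351     1.019     1.747     0.284
  Change   0.003867 -0.005801 -0.003867 -0.005801
  Equil     0.01322     1.013     1.743    0.2782
  solve Keq expr → x = -0.001934; check Q = 389.6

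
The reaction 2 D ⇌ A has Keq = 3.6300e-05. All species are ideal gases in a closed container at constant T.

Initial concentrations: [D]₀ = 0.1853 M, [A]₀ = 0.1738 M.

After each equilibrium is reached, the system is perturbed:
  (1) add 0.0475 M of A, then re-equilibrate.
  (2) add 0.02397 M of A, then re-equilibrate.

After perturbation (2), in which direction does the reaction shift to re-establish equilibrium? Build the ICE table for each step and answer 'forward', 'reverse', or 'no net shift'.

Direction: reverse

Q₀ = 5.062 vs Keq = 3.6300e-05 ⇒ Q>K, reverse
Step 1:
                    D           A
  Initial      0.1853      0.1738
  Change       0.3476     -0.1738
  Equil        0.5329  1.0308e-05
  solve Keq expr → x = -0.1738; check Q = 3.6300e-05
Then add 0.0475 M of A.
Step 2:
                    D           A
  Initial      0.5329     0.04751
  Change      0.09499     -0.0475
  Equil        0.6279  1.4310e-05
  solve Keq expr → x = -0.0475; check Q = 3.6300e-05
Then add 0.02397 M of A.
Step 3:
                    D           A
  Initial      0.6279     0.02398
  Change      0.04794    -0.02397
  Equil        0.6758  1.6579e-05
  solve Keq expr → x = -0.02397; check Q = 3.6300e-05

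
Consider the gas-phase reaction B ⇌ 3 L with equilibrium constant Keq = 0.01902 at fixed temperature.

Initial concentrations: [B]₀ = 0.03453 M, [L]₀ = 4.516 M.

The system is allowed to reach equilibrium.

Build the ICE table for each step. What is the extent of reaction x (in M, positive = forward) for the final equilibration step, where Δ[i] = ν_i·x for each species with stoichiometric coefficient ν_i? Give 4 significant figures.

Q₀ = 2667 vs Keq = 0.01902 ⇒ Q>K, reverse
Step 1:
                  B         L
  I         0.03453     4.516
  C           1.405    -4.215
  E           1.439    0.3014
  solve Keq expr → x = -1.405; check Q = 0.01902

x = -1.405 M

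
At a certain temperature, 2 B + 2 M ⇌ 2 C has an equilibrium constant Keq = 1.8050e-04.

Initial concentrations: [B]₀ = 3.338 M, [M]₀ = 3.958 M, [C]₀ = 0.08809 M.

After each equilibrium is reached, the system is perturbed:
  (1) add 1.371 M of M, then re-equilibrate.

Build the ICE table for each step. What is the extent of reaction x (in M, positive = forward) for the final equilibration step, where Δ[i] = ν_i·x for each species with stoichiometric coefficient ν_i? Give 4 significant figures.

x = 0.02693 M

Q₀ = 4.4456e-05 vs Keq = 1.8050e-04 ⇒ Q<K, forward
Step 1:
                  B         M         C
  I           3.338     3.958   0.08809
  C        -0.08151  -0.08151   0.08151
  E           3.256     3.876    0.1696
  solve Keq expr → x = 0.04076; check Q = 1.8050e-04
Then add 1.371 M of M.
Step 2:
                  B         M         C
  I           3.256     5.247    0.1696
  C        -0.05387  -0.05387   0.05387
  E           3.203     5.194    0.2235
  solve Keq expr → x = 0.02693; check Q = 1.8050e-04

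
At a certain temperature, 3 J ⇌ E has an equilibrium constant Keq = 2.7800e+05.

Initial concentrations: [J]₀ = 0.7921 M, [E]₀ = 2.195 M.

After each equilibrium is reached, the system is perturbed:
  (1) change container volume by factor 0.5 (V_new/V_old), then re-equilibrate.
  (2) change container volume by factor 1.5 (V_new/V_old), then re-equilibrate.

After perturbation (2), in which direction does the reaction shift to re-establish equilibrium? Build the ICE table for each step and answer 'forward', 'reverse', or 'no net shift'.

Q₀ = 4.417 vs Keq = 2.7800e+05 ⇒ Q<K, forward
Step 1:
                    J           E
  Initial      0.7921       2.195
  Change      -0.7714      0.2571
  Equil       0.02066       2.452
  solve Keq expr → x = 0.2571; check Q = 2.7800e+05
Then change container volume by factor 0.5 (V_new/V_old).
Step 2:
                    J           E
  Initial     0.04132       4.904
  Change     -0.01528    0.005094
  Equil       0.02604       4.909
  solve Keq expr → x = 0.005094; check Q = 2.7800e+05
Then change container volume by factor 1.5 (V_new/V_old).
Step 3:
                    J           E
  Initial     0.01736       3.273
  Change     0.005384   -0.001795
  Equil       0.02274       3.271
  solve Keq expr → x = -0.001795; check Q = 2.7800e+05

Direction: reverse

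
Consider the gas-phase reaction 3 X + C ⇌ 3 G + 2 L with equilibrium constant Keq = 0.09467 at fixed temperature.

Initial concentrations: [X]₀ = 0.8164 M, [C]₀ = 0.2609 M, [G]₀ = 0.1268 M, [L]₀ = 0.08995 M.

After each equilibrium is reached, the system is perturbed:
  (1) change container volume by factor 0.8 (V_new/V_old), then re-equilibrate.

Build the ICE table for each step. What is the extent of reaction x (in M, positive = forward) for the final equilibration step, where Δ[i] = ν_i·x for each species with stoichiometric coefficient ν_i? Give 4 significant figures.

x = -0.004509 M

Q₀ = 1.1619e-04 vs Keq = 0.09467 ⇒ Q<K, forward
Step 1:
                    X           C           G           L
  init         0.8164      0.2609      0.1268     0.08995
  Δ            -0.243      -0.081       0.243       0.162
  eq           0.5734      0.1799      0.3698       0.252
  solve Keq expr → x = 0.081; check Q = 0.09467
Then change container volume by factor 0.8 (V_new/V_old).
Step 2:
                    X           C           G           L
  init         0.7167      0.2249      0.4623      0.3149
  Δ           0.01353    0.004509    -0.01353   -0.009018
  eq           0.7303      0.2294      0.4487      0.3059
  solve Keq expr → x = -0.004509; check Q = 0.09467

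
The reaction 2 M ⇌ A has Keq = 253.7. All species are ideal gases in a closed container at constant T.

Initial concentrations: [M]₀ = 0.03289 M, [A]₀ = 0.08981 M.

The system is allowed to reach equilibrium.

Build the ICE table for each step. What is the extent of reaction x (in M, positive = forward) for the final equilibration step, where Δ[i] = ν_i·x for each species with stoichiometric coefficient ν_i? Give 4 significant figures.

x = 0.006693 M

Q₀ = 83.02 vs Keq = 253.7 ⇒ Q<K, forward
Step 1:
                   M          A
  init       0.03289    0.08981
  Δ         -0.01339   0.006693
  eq          0.0195     0.0965
  solve Keq expr → x = 0.006693; check Q = 253.7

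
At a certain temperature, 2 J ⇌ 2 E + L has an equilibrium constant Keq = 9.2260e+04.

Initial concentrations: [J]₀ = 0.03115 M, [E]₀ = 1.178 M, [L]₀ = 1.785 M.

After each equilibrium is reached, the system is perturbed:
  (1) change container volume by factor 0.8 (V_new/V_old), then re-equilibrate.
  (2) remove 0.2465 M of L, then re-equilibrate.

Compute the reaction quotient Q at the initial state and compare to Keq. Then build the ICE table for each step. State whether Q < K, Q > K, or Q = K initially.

Q₀ = 2553 vs Keq = 9.2260e+04 ⇒ Q<K, forward
Step 1:
                    J           E           L
  I           0.03115       1.178       1.785
  C          -0.02584     0.02584     0.01292
  E          0.005314       1.204       1.798
  solve Keq expr → x = 0.01292; check Q = 9.2260e+04
Then change container volume by factor 0.8 (V_new/V_old).
Step 2:
                    J           E           L
  I          0.006643       1.505       2.247
  C        7.7959e-04 -7.7959e-04 -3.8980e-04
  E          0.007422       1.504       2.247
  solve Keq expr → x = -3.8980e-04; check Q = 9.2260e+04
Then remove 0.2465 M of L.
Step 3:
                    J           E           L
  I          0.007422       1.504       2.001
  C       -4.1665e-04  4.1665e-04  2.0832e-04
  E          0.007006       1.504       2.001
  solve Keq expr → x = 2.0832e-04; check Q = 9.2260e+04

Q₀ = 2553; Q < K (proceeds forward)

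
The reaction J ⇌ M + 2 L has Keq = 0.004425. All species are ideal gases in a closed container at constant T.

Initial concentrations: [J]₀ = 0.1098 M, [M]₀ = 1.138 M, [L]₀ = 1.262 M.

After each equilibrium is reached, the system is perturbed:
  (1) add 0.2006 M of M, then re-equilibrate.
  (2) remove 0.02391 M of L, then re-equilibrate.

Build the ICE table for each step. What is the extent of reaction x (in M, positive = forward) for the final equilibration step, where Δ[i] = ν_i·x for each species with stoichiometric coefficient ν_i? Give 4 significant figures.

Q₀ = 16.51 vs Keq = 0.004425 ⇒ Q>K, reverse
Step 1:
                  J         M         L
  Initial    0.1098     1.138     1.262
  Change     0.5932   -0.5932    -1.186
  Equil       0.703    0.5448   0.07557
  solve Keq expr → x = -0.5932; check Q = 0.004425
Then add 0.2006 M of M.
Step 2:
                  J         M         L
  Initial     0.703    0.7454   0.07557
  Change   0.005247 -0.005247  -0.01049
  Equil      0.7083    0.7401   0.06507
  solve Keq expr → x = -0.005247; check Q = 0.004425
Then remove 0.02391 M of L.
Step 3:
                  J         M         L
  Initial    0.7083    0.7401   0.04116
  Change   -0.01144   0.01144   0.02289
  Equil      0.6968    0.7516   0.06405
  solve Keq expr → x = 0.01144; check Q = 0.004425

x = 0.01144 M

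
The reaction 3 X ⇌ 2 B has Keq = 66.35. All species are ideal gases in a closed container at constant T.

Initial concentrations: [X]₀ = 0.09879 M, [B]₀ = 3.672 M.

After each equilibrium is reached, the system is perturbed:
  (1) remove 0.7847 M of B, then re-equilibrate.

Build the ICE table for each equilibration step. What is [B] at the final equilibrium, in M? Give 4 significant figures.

Q₀ = 1.3985e+04 vs Keq = 66.35 ⇒ Q>K, reverse
Step 1:
                   X          B
  Initial    0.09879      3.672
  Change      0.4562    -0.3041
  Equil        0.555      3.368
  solve Keq expr → x = -0.1521; check Q = 66.35
Then remove 0.7847 M of B.
Step 2:
                   X          B
  Initial      0.555      2.583
  Change    -0.08332    0.05554
  Equil       0.4717      2.639
  solve Keq expr → x = 0.02777; check Q = 66.35

[B]_eq = 2.639 M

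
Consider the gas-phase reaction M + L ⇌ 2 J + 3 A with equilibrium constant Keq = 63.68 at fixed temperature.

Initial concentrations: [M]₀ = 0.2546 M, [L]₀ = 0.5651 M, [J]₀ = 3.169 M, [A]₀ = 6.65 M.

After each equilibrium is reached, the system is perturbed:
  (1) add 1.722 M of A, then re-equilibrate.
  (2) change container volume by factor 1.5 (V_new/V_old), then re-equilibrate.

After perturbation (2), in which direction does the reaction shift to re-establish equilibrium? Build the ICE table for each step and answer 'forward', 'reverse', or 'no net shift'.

Direction: forward

Q₀ = 2.0527e+04 vs Keq = 63.68 ⇒ Q>K, reverse
Step 1:
                  M         L         J         A
  I          0.2546    0.5651     3.169      6.65
  C          0.9103    0.9103    -1.821    -2.731
  E           1.165     1.475     1.348     3.919
  solve Keq expr → x = -0.9103; check Q = 63.68
Then add 1.722 M of A.
Step 2:
                  M         L         J         A
  I           1.165     1.475     1.348     5.641
  C          0.1675    0.1675   -0.3349   -0.5024
  E           1.332     1.643     1.013     5.139
  solve Keq expr → x = -0.1675; check Q = 63.68
Then change container volume by factor 1.5 (V_new/V_old).
Step 3:
                  M         L         J         A
  I          0.8882     1.095    0.6757     3.426
  C         -0.1253   -0.1253    0.2505    0.3758
  E           0.763      0.97    0.9262     3.802
  solve Keq expr → x = 0.1253; check Q = 63.68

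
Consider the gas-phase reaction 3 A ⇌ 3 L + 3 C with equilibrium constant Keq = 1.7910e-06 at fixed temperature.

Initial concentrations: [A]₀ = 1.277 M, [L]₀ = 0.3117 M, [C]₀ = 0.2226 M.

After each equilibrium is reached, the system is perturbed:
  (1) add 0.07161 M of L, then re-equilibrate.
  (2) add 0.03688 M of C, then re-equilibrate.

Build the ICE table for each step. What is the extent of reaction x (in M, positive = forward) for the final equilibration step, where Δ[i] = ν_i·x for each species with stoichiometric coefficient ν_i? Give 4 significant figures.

x = -0.008703 M

Q₀ = 1.6040e-04 vs Keq = 1.7910e-06 ⇒ Q>K, reverse
Step 1:
                  A         L         C
  init        1.277    0.3117    0.2226
  Δ          0.1291   -0.1291   -0.1291
  eq          1.406    0.1826   0.09351
  solve Keq expr → x = -0.04303; check Q = 1.7910e-06
Then add 0.07161 M of L.
Step 2:
                  A         L         C
  init        1.406    0.2542   0.09351
  Δ         0.01968  -0.01968  -0.01968
  eq          1.426    0.2345   0.07383
  solve Keq expr → x = -0.006561; check Q = 1.7910e-06
Then add 0.03688 M of C.
Step 3:
                  A         L         C
  init        1.426    0.2345    0.1107
  Δ         0.02611  -0.02611  -0.02611
  eq          1.452    0.2084    0.0846
  solve Keq expr → x = -0.008703; check Q = 1.7910e-06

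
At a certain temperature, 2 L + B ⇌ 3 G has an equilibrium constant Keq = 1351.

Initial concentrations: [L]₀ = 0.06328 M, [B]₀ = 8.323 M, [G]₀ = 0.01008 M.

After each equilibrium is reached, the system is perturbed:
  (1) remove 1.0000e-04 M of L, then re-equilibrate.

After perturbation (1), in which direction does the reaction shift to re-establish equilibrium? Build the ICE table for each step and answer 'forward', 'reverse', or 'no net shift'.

Q₀ = 3.0730e-05 vs Keq = 1351 ⇒ Q<K, forward
Step 1:
                  L         B         G
  Initial   0.06328     8.323   0.01008
  Change   -0.06296  -0.03148   0.09444
  Equil   3.1927e-04     8.292    0.1045
  solve Keq expr → x = 0.03148; check Q = 1351
Then remove 1.0000e-04 M of L.
Step 2:
                  L         B         G
  Initial 2.1927e-04     8.292    0.1045
  Change  9.9317e-05 4.9658e-05 -1.4898e-04
  Equil   3.1859e-04     8.292    0.1044
  solve Keq expr → x = -4.9658e-05; check Q = 1351

Direction: reverse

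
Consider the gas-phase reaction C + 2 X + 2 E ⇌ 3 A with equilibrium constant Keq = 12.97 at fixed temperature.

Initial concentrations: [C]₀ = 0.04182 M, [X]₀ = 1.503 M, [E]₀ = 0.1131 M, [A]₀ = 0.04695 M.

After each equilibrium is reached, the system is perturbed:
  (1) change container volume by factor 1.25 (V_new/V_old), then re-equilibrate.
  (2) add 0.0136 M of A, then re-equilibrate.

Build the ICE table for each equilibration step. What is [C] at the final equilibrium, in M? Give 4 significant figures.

Q₀ = 0.08564 vs Keq = 12.97 ⇒ Q<K, forward
Step 1:
                    C           X           E           A
  Initial     0.04182       1.503      0.1131     0.04695
  Change     -0.02506    -0.05011    -0.05011     0.07517
  Equil       0.01676       1.453     0.06299      0.1221
  solve Keq expr → x = 0.02506; check Q = 12.97
Then change container volume by factor 1.25 (V_new/V_old).
Step 2:
                    C           X           E           A
  Initial     0.01341       1.162     0.05039     0.09769
  Change     0.001823    0.003646    0.003646   -0.005469
  Equil       0.01523       1.166     0.05404     0.09222
  solve Keq expr → x = -0.001823; check Q = 12.97
Then add 0.0136 M of A.
Step 3:
                    C           X           E           A
  Initial     0.01523       1.166     0.05404      0.1058
  Change     0.001839    0.003679    0.003679   -0.005518
  Equil       0.01707        1.17     0.05772      0.1003
  solve Keq expr → x = -0.001839; check Q = 12.97

[C]_eq = 0.01707 M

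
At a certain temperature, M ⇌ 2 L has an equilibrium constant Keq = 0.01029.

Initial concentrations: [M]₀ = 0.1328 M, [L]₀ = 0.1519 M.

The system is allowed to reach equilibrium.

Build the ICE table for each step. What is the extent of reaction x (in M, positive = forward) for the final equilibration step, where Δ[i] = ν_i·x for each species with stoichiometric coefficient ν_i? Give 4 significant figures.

x = -0.05403 M

Q₀ = 0.1737 vs Keq = 0.01029 ⇒ Q>K, reverse
Step 1:
                   M          L
  Initial     0.1328     0.1519
  Change     0.05403    -0.1081
  Equil       0.1868    0.04385
  solve Keq expr → x = -0.05403; check Q = 0.01029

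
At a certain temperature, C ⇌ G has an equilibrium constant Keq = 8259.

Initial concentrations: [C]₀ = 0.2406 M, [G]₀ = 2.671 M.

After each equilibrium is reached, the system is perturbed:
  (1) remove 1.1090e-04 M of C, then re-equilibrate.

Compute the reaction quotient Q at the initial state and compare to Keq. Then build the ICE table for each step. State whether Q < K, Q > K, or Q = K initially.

Q₀ = 11.1; Q < K (proceeds forward)

Q₀ = 11.1 vs Keq = 8259 ⇒ Q<K, forward
Step 1:
                   C          G
  Initial     0.2406      2.671
  Change     -0.2402     0.2402
  Equil   3.5249e-04      2.911
  solve Keq expr → x = 0.2402; check Q = 8259
Then remove 1.1090e-04 M of C.
Step 2:
                   C          G
  Initial 2.4159e-04      2.911
  Change  1.1089e-04 -1.1089e-04
  Equil   3.5248e-04      2.911
  solve Keq expr → x = -1.1089e-04; check Q = 8259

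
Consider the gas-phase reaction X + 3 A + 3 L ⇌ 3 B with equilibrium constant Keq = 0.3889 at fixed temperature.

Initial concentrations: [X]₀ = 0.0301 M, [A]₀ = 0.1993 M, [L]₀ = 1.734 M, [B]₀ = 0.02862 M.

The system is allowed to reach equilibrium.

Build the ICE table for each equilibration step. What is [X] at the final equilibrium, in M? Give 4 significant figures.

[X]_eq = 0.02037 M

Q₀ = 0.01887 vs Keq = 0.3889 ⇒ Q<K, forward
Step 1:
                   X          A          L          B
  Initial     0.0301     0.1993      1.734    0.02862
  Change    -0.00973   -0.02919   -0.02919    0.02919
  Equil      0.02037     0.1701      1.705    0.05781
  solve Keq expr → x = 0.00973; check Q = 0.3889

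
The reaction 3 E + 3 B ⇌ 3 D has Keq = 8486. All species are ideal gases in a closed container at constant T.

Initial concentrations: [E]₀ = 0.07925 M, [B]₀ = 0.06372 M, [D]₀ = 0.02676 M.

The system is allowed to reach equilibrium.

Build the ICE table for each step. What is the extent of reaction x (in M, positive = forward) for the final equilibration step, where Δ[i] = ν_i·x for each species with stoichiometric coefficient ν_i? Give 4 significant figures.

Q₀ = 148.8 vs Keq = 8486 ⇒ Q<K, forward
Step 1:
                    E           B           D
  Initial     0.07925     0.06372     0.02676
  Change     -0.02199    -0.02199     0.02199
  Equil       0.05726     0.04173     0.04875
  solve Keq expr → x = 0.007329; check Q = 8486

x = 0.007329 M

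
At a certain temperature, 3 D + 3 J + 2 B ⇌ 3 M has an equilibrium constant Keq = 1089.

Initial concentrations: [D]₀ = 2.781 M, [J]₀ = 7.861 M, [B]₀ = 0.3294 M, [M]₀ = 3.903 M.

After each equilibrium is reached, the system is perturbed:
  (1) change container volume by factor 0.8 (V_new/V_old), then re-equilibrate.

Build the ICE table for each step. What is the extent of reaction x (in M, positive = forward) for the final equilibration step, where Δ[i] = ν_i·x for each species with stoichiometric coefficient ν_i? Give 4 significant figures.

Q₀ = 0.05245 vs Keq = 1089 ⇒ Q<K, forward
Step 1:
                    D           J           B           M
  Initial       2.781       7.861      0.3294       3.903
  Change      -0.4881     -0.4881     -0.3254      0.4881
  Equil         2.293       7.373    0.004011       4.391
  solve Keq expr → x = 0.1627; check Q = 1089
Then change container volume by factor 0.8 (V_new/V_old).
Step 2:
                    D           J           B           M
  Initial       2.866       9.216    0.005014       5.489
  Change    -0.003203   -0.003203   -0.002135    0.003203
  Equil         2.863       9.213    0.002879       5.492
  solve Keq expr → x = 0.001068; check Q = 1089

x = 0.001068 M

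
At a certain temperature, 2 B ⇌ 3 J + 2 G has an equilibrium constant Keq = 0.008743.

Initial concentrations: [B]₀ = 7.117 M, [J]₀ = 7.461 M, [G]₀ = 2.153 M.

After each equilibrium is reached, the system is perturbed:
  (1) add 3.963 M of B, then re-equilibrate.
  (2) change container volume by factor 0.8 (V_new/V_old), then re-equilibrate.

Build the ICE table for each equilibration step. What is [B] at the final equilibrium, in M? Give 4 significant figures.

Q₀ = 38.01 vs Keq = 0.008743 ⇒ Q>K, reverse
Step 1:
                  B         J         G
  I           7.117     7.461     2.153
  C           2.059    -3.089    -2.059
  E           9.176     4.372   0.09385
  solve Keq expr → x = -1.03; check Q = 0.008743
Then add 3.963 M of B.
Step 2:
                  B         J         G
  I           13.14     4.372   0.09385
  C         -0.0376   0.05639    0.0376
  E            13.1     4.429    0.1314
  solve Keq expr → x = 0.0188; check Q = 0.008743
Then change container volume by factor 0.8 (V_new/V_old).
Step 3:
                  B         J         G
  I           16.38     5.536    0.1643
  C         0.04427   -0.0664  -0.04427
  E           16.42     5.469      0.12
  solve Keq expr → x = -0.02213; check Q = 0.008743

[B]_eq = 16.42 M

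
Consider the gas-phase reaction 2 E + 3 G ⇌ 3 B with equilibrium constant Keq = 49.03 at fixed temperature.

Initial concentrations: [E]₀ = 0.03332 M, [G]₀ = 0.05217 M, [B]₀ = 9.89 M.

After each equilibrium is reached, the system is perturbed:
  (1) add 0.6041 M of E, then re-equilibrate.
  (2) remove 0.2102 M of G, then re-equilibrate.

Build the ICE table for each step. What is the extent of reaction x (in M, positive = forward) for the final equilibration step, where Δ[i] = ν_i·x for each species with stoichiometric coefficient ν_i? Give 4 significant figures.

Q₀ = 6.1364e+09 vs Keq = 49.03 ⇒ Q>K, reverse
Step 1:
                    E           G           B
  I           0.03332     0.05217        9.89
  C             1.224       1.836      -1.836
  E             1.258       1.889       8.054
  solve Keq expr → x = -0.6121; check Q = 49.03
Then add 0.6041 M of E.
Step 2:
                    E           G           B
  I             1.862       1.889       8.054
  C           -0.1843     -0.2765      0.2765
  E             1.677       1.612        8.33
  solve Keq expr → x = 0.09215; check Q = 49.03
Then remove 0.2102 M of G.
Step 3:
                    E           G           B
  I             1.677       1.402        8.33
  C           0.08778      0.1317     -0.1317
  E             1.765       1.534       8.198
  solve Keq expr → x = -0.04389; check Q = 49.03

x = -0.04389 M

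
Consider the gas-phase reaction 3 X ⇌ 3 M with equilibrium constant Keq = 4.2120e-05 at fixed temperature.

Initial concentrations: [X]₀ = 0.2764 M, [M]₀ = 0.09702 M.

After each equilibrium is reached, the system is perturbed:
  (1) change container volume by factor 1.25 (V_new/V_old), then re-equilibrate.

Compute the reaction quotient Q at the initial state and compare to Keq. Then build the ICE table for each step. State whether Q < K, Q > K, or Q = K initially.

Q₀ = 0.04325; Q > K (proceeds reverse)

Q₀ = 0.04325 vs Keq = 4.2120e-05 ⇒ Q>K, reverse
Step 1:
                   X          M
  I           0.2764    0.09702
  C          0.08446   -0.08446
  E           0.3609    0.01256
  solve Keq expr → x = -0.02815; check Q = 4.2120e-05
Then change container volume by factor 1.25 (V_new/V_old).
Step 2:
                   X          M
  I           0.2887    0.01004
  C                0          0
  E           0.2887    0.01004
  solve Keq expr → x = 0; check Q = 4.2120e-05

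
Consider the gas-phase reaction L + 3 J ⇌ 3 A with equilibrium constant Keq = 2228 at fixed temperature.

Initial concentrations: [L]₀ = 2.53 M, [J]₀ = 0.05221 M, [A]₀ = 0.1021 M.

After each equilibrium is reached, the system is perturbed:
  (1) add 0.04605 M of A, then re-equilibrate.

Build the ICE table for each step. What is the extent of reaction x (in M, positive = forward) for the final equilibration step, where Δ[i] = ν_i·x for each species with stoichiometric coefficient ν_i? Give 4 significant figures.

x = -8.1776e-04 M

Q₀ = 2.956 vs Keq = 2228 ⇒ Q<K, forward
Step 1:
                  L         J         A
  Initial      2.53   0.05221    0.1021
  Change   -0.01466  -0.04399   0.04399
  Equil       2.515  0.008224    0.1461
  solve Keq expr → x = 0.01466; check Q = 2228
Then add 0.04605 M of A.
Step 2:
                  L         J         A
  Initial     2.515  0.008224    0.1921
  Change  8.1776e-04  0.002453 -0.002453
  Equil       2.516   0.01068    0.1897
  solve Keq expr → x = -8.1776e-04; check Q = 2228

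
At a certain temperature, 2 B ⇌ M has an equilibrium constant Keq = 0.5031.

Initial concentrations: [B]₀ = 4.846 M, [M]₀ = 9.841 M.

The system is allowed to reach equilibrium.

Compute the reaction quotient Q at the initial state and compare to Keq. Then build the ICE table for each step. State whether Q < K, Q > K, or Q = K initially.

Q₀ = 0.4191; Q < K (proceeds forward)

Q₀ = 0.4191 vs Keq = 0.5031 ⇒ Q<K, forward
Step 1:
                   B          M
  init         4.846      9.841
  Δ          -0.3807     0.1903
  eq           4.465      10.03
  solve Keq expr → x = 0.1903; check Q = 0.5031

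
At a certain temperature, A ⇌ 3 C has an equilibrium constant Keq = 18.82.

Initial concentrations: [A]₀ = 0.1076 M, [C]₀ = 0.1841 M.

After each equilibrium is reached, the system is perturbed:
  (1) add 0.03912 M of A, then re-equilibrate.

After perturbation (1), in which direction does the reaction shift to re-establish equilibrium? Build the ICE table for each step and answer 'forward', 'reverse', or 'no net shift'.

Direction: forward

Q₀ = 0.05799 vs Keq = 18.82 ⇒ Q<K, forward
Step 1:
                   A          C
  I           0.1076     0.1841
  C          -0.1014     0.3042
  E         0.006188     0.4883
  solve Keq expr → x = 0.1014; check Q = 18.82
Then add 0.03912 M of A.
Step 2:
                   A          C
  I          0.04531     0.4883
  C         -0.03432      0.103
  E          0.01099     0.5913
  solve Keq expr → x = 0.03432; check Q = 18.82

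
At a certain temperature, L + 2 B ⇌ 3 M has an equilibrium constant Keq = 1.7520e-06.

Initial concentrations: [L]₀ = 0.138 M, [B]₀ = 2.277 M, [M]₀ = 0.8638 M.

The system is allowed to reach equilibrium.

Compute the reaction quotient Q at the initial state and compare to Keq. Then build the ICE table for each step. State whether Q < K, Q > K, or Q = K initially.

Q₀ = 0.9008 vs Keq = 1.7520e-06 ⇒ Q>K, reverse
Step 1:
                  L         B         M
  I           0.138     2.277    0.8638
  C          0.2819    0.5638   -0.8457
  E          0.4199     2.841   0.01811
  solve Keq expr → x = -0.2819; check Q = 1.7520e-06

Q₀ = 0.9008; Q > K (proceeds reverse)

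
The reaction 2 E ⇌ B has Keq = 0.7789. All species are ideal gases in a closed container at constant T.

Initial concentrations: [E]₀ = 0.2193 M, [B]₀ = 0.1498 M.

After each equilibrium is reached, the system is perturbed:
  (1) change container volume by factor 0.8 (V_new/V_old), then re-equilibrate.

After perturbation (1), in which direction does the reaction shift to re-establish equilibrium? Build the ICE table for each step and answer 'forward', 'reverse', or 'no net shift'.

Direction: forward

Q₀ = 3.115 vs Keq = 0.7789 ⇒ Q>K, reverse
Step 1:
                    E           B
  Initial      0.2193      0.1498
  Change       0.1201    -0.06006
  Equil        0.3394     0.08974
  solve Keq expr → x = -0.06006; check Q = 0.7789
Then change container volume by factor 0.8 (V_new/V_old).
Step 2:
                    E           B
  Initial      0.4243      0.1122
  Change     -0.02456     0.01228
  Equil        0.3997      0.1245
  solve Keq expr → x = 0.01228; check Q = 0.7789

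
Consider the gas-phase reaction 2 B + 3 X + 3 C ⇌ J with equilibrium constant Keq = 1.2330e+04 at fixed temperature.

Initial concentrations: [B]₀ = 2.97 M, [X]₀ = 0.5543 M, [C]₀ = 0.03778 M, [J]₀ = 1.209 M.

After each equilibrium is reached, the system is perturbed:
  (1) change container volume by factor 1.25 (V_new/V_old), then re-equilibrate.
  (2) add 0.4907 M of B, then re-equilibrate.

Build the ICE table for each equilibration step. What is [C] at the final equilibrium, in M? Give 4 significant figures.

Q₀ = 1.4924e+04 vs Keq = 1.2330e+04 ⇒ Q>K, reverse
Step 1:
                  B         X         C         J
  init         2.97    0.5543   0.03778     1.209
  Δ         0.00153  0.002295  0.002295 -7.6490e-04
  eq          2.972    0.5566   0.04007     1.208
  solve Keq expr → x = -7.6490e-04; check Q = 1.2330e+04
Then change container volume by factor 1.25 (V_new/V_old).
Step 2:
                  B         X         C         J
  init        2.377    0.4453   0.03206    0.9666
  Δ          0.0129   0.01935   0.01935 -0.006451
  eq           2.39    0.4646   0.05141    0.9601
  solve Keq expr → x = -0.006451; check Q = 1.2330e+04
Then add 0.4907 M of B.
Step 3:
                  B         X         C         J
  init        2.881    0.4646   0.05141    0.9601
  Δ        -0.00361 -0.005415 -0.005415  0.001805
  eq          2.877    0.4592     0.046    0.9619
  solve Keq expr → x = 0.001805; check Q = 1.2330e+04

[C]_eq = 0.046 M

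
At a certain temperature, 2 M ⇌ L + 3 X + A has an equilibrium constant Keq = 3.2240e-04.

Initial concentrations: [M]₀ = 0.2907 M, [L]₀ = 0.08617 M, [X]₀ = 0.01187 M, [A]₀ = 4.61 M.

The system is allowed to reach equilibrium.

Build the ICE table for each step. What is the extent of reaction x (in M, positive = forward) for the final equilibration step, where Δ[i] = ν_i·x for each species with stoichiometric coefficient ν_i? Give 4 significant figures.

x = 0.008715 M

Q₀ = 7.8617e-06 vs Keq = 3.2240e-04 ⇒ Q<K, forward
Step 1:
                   M          L          X          A
  I           0.2907    0.08617    0.01187       4.61
  C         -0.01743   0.008715    0.02614   0.008715
  E           0.2733    0.09488    0.03801      4.619
  solve Keq expr → x = 0.008715; check Q = 3.2240e-04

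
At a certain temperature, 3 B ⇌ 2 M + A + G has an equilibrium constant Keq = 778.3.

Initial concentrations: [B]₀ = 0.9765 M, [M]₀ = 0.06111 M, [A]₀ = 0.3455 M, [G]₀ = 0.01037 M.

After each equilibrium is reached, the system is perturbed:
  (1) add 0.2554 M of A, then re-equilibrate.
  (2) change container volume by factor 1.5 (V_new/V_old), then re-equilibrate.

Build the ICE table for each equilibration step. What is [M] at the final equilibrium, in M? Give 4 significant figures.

Q₀ = 1.4369e-05 vs Keq = 778.3 ⇒ Q<K, forward
Step 1:
                   B          M          A          G
  I           0.9765    0.06111     0.3455    0.01037
  C          -0.9267     0.6178     0.3089     0.3089
  E          0.04983     0.6789     0.6544     0.3193
  solve Keq expr → x = 0.3089; check Q = 778.3
Then add 0.2554 M of A.
Step 2:
                   B          M          A          G
  I          0.04983     0.6789     0.9098     0.3193
  C         0.005444   -0.00363  -0.001815  -0.001815
  E          0.05527     0.6753      0.908     0.3174
  solve Keq expr → x = -0.001815; check Q = 778.3
Then change container volume by factor 1.5 (V_new/V_old).
Step 3:
                   B          M          A          G
  I          0.03685     0.4502     0.6053     0.2116
  C        -0.004417   0.002945   0.001472   0.001472
  E          0.03243     0.4531     0.6068     0.2131
  solve Keq expr → x = 0.001472; check Q = 778.3

[M]_eq = 0.4531 M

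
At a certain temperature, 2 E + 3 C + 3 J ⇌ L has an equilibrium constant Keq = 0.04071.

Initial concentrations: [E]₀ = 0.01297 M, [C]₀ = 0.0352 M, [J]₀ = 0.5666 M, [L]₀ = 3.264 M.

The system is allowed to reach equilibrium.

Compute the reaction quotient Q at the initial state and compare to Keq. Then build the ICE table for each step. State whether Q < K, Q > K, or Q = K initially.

Q₀ = 2.4458e+09; Q > K (proceeds reverse)

Q₀ = 2.4458e+09 vs Keq = 0.04071 ⇒ Q>K, reverse
Step 1:
                   E          C          J          L
  Initial    0.01297     0.0352     0.5666      3.264
  Change       1.105      1.657      1.657    -0.5524
  Equil        1.118      1.692      2.224      2.712
  solve Keq expr → x = -0.5524; check Q = 0.04071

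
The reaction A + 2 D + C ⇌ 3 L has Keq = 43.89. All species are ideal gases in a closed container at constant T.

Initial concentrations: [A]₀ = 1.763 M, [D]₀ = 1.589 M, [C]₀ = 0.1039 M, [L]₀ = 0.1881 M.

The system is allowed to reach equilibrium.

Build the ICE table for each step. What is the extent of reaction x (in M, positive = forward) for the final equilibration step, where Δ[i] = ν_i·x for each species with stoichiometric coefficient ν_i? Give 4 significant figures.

Q₀ = 0.01439 vs Keq = 43.89 ⇒ Q<K, forward
Step 1:
                  A         D         C         L
  I           1.763     1.589    0.1039    0.1881
  C          -0.103    -0.206    -0.103    0.3091
  E            1.66     1.383 8.8183e-04    0.4972
  solve Keq expr → x = 0.103; check Q = 43.89

x = 0.103 M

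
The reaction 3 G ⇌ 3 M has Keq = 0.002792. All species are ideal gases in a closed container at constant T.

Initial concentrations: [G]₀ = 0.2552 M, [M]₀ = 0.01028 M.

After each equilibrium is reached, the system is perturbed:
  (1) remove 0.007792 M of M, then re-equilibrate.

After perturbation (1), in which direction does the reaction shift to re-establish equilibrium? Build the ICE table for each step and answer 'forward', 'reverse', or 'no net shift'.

Direction: forward

Q₀ = 6.5364e-05 vs Keq = 0.002792 ⇒ Q<K, forward
Step 1:
                  G         M
  Initial    0.2552   0.01028
  Change   -0.02249   0.02249
  Equil      0.2327   0.03277
  solve Keq expr → x = 0.007496; check Q = 0.002792
Then remove 0.007792 M of M.
Step 2:
                  G         M
  Initial    0.2327   0.02498
  Change   -0.00683   0.00683
  Equil      0.2259   0.03181
  solve Keq expr → x = 0.002277; check Q = 0.002792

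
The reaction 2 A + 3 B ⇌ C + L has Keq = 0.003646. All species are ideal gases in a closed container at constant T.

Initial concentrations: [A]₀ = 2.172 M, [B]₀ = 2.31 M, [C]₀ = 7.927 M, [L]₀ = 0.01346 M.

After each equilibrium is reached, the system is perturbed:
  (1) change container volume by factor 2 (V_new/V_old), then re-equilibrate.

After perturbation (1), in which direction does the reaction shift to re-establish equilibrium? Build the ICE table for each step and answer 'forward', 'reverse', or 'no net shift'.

Direction: reverse

Q₀ = 0.001835 vs Keq = 0.003646 ⇒ Q<K, forward
Step 1:
                  A         B         C         L
  I           2.172      2.31     7.927   0.01346
  C        -0.02305  -0.03458   0.01153   0.01153
  E           2.149     2.275     7.939   0.02499
  solve Keq expr → x = 0.01153; check Q = 0.003646
Then change container volume by factor 2 (V_new/V_old).
Step 2:
                  A         B         C         L
  I           1.074     1.138     3.969   0.01249
  C         0.02144   0.03217  -0.01072  -0.01072
  E           1.096      1.17     3.959  0.001771
  solve Keq expr → x = -0.01072; check Q = 0.003646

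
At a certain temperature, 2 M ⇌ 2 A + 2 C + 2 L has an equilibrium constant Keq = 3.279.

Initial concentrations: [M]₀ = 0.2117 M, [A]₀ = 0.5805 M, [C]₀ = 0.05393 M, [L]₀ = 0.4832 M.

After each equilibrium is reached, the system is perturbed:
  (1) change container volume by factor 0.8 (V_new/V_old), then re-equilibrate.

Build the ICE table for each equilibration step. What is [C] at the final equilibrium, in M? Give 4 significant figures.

Q₀ = 0.005106 vs Keq = 3.279 ⇒ Q<K, forward
Step 1:
                   M          A          C          L
  init        0.2117     0.5805    0.05393     0.4832
  Δ          -0.1568     0.1568     0.1568     0.1568
  eq         0.05491     0.7373     0.2107       0.64
  solve Keq expr → x = 0.0784; check Q = 3.279
Then change container volume by factor 0.8 (V_new/V_old).
Step 2:
                   M          A          C          L
  init       0.06864     0.9216     0.2634        0.8
  Δ          0.02366   -0.02366   -0.02366   -0.02366
  eq         0.09229      0.898     0.2397     0.7763
  solve Keq expr → x = -0.01183; check Q = 3.279

[C]_eq = 0.2397 M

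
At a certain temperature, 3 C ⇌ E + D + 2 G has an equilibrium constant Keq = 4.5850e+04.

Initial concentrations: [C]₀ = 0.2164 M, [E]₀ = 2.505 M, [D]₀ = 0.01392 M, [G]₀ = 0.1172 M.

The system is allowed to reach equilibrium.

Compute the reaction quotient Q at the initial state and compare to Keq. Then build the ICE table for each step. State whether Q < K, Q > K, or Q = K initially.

Q₀ = 0.04726; Q < K (proceeds forward)

Q₀ = 0.04726 vs Keq = 4.5850e+04 ⇒ Q<K, forward
Step 1:
                   C          E          D          G
  init        0.2164      2.505    0.01392     0.1172
  Δ          -0.2096    0.06988    0.06988     0.1398
  eq        0.006773      2.575     0.0838      0.257
  solve Keq expr → x = 0.06988; check Q = 4.5850e+04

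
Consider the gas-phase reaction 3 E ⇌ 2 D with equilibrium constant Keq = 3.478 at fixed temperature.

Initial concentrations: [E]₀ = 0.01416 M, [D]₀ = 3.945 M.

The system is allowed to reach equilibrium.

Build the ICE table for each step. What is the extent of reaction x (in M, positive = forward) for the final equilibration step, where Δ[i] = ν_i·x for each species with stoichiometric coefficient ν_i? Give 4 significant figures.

Q₀ = 5.4816e+06 vs Keq = 3.478 ⇒ Q>K, reverse
Step 1:
                   E          D
  init       0.01416      3.945
  Δ            1.369    -0.9124
  eq           1.383      3.033
  solve Keq expr → x = -0.4562; check Q = 3.478

x = -0.4562 M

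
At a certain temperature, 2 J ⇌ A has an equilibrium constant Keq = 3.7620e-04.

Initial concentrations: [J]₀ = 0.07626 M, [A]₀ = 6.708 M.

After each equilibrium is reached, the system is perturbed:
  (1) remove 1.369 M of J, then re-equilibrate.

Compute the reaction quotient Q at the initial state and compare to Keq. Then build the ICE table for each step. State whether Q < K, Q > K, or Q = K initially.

Q₀ = 1153 vs Keq = 3.7620e-04 ⇒ Q>K, reverse
Step 1:
                   J          A
  Initial    0.07626      6.708
  Change       13.28     -6.641
  Equil        13.36    0.06713
  solve Keq expr → x = -6.641; check Q = 3.7620e-04
Then remove 1.369 M of J.
Step 2:
                   J          A
  Initial      11.99    0.06713
  Change     0.02565   -0.01282
  Equil        12.01    0.05431
  solve Keq expr → x = -0.01282; check Q = 3.7620e-04

Q₀ = 1153; Q > K (proceeds reverse)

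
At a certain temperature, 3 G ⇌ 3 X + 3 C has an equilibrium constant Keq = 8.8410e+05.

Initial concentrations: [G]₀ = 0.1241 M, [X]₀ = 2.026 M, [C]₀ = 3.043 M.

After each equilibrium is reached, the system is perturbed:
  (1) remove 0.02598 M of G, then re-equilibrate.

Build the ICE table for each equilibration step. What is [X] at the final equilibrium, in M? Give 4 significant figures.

[X]_eq = 2.058 M

Q₀ = 1.2261e+05 vs Keq = 8.8410e+05 ⇒ Q<K, forward
Step 1:
                    G           X           C
  Initial      0.1241       2.026       3.043
  Change     -0.05683     0.05683     0.05683
  Equil       0.06727       2.083         3.1
  solve Keq expr → x = 0.01894; check Q = 8.8410e+05
Then remove 0.02598 M of G.
Step 2:
                    G           X           C
  Initial     0.04129       2.083         3.1
  Change      0.02465    -0.02465    -0.02465
  Equil       0.06595       2.058       3.075
  solve Keq expr → x = -0.008218; check Q = 8.8410e+05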